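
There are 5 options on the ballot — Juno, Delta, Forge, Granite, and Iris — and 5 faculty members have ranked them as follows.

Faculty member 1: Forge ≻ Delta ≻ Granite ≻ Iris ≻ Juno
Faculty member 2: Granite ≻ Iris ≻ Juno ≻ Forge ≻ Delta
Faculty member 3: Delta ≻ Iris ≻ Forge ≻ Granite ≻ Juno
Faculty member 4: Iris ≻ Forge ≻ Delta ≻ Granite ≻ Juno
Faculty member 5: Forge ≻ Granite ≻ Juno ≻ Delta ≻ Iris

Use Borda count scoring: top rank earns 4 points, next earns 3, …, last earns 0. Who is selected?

Forge

Borda scores:
  Juno: 0 + 2 + 0 + 0 + 2 = 4
  Delta: 3 + 0 + 4 + 2 + 1 = 10
  Forge: 4 + 1 + 2 + 3 + 4 = 14
  Granite: 2 + 4 + 1 + 1 + 3 = 11
  Iris: 1 + 3 + 3 + 4 + 0 = 11
Forge has the highest total.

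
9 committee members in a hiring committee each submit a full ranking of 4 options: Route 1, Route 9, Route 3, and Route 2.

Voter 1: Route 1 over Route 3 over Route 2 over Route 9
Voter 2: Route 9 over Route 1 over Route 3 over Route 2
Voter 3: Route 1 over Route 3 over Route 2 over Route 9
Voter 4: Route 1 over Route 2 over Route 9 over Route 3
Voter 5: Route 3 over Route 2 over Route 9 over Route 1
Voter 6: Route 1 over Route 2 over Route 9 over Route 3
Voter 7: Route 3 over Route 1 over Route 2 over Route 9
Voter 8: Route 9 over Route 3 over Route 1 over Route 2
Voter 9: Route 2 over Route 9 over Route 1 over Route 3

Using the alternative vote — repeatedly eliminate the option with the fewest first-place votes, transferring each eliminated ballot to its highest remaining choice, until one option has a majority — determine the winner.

Route 1

Round 1: Route 1 4, Route 9 2, Route 3 2, Route 2 1. Route 2 has the fewest and is eliminated.
Round 2: Route 1 4, Route 9 3, Route 3 2. Route 3 has the fewest and is eliminated.
Round 3: Route 1 5, Route 9 4. Route 1 has a majority.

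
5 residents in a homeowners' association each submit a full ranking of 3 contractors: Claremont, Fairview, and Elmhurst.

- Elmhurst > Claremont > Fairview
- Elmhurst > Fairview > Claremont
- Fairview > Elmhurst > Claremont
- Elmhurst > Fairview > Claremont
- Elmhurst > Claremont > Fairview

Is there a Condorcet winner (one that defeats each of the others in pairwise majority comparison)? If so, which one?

Elmhurst

Head-to-head results (5 voters total):
Claremont vs Fairview: Fairview wins 3–2.
Claremont vs Elmhurst: Elmhurst wins 5–0.
Fairview vs Elmhurst: Elmhurst wins 4–1.
Elmhurst beats each rival — Claremont (5–0), Fairview (4–1) — so Elmhurst is the Condorcet winner.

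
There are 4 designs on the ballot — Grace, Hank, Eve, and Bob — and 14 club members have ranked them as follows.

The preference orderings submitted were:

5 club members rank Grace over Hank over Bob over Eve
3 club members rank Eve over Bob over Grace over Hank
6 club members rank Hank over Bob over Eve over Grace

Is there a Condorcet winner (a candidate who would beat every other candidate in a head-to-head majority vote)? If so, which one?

There is no Condorcet winner

Head-to-head results (14 voters total):
Grace vs Hank: Grace wins 8–6.
Grace vs Eve: Eve wins 9–5.
Grace vs Bob: Bob wins 9–5.
Hank vs Eve: Hank wins 11–3.
Hank vs Bob: Hank wins 11–3.
Eve vs Bob: Bob wins 11–3.
No candidate beats all others: Grace beats Hank beats Eve beats Grace, a majority cycle.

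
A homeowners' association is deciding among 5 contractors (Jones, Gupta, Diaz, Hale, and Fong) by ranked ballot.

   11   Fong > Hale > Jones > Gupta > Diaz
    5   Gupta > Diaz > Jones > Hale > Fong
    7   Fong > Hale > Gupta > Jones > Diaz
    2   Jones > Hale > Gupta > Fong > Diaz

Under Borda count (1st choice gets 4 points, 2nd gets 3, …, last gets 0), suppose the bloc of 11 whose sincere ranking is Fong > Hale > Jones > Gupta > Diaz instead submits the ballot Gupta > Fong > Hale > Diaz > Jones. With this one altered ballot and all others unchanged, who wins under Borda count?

Borda totals with the altered ballot: Jones 25, Gupta 82, Diaz 26, Hale 54, Fong 63.
The switch changes the winner from Fong to Gupta.

Gupta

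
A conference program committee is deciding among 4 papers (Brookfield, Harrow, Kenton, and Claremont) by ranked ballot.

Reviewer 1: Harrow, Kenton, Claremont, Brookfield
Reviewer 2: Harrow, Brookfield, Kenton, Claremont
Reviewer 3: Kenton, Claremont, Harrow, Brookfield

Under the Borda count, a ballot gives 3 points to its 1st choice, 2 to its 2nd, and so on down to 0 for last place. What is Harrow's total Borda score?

Borda scores:
  Brookfield: 0 + 2 + 0 = 2
  Harrow: 3 + 3 + 1 = 7
  Kenton: 2 + 1 + 3 = 6
  Claremont: 1 + 0 + 2 = 3

7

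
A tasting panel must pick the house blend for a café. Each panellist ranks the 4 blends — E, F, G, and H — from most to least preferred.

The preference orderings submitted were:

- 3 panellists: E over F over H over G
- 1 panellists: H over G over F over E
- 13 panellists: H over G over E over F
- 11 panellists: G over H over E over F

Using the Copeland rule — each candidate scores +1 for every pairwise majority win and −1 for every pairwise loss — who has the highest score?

Pairwise results:
  E vs F: E wins 27–1.
  E vs G: G wins 25–3.
  E vs H: H wins 25–3.
  F vs G: G wins 25–3.
  F vs H: H wins 25–3.
  G vs H: H wins 17–11.
Copeland scores (wins − losses):
  E: 1 − 2 = -1
  F: 0 − 3 = -3
  G: 2 − 1 = 1
  H: 3 − 0 = 3
H has the best Copeland score.

H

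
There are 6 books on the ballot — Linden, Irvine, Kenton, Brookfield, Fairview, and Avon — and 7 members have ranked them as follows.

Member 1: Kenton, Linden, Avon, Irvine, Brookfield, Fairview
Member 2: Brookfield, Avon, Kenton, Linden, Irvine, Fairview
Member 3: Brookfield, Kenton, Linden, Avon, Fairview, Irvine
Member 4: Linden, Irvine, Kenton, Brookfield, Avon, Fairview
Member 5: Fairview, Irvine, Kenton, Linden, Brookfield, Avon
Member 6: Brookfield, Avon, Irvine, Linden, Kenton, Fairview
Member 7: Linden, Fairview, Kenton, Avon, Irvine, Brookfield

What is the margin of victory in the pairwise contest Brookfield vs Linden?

1

Ballots ranking Brookfield above Linden: 3.
Ballots ranking Linden above Brookfield: 4.
Linden wins 4–3, a margin of 1.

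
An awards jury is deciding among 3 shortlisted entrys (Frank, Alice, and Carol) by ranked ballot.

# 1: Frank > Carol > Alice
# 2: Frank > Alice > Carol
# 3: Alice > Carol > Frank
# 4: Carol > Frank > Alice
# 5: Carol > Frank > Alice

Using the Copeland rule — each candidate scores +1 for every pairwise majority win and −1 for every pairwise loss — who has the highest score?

Pairwise results:
  Frank vs Alice: Frank wins 4–1.
  Frank vs Carol: Carol wins 3–2.
  Alice vs Carol: Carol wins 3–2.
Copeland scores (wins − losses):
  Frank: 1 − 1 = 0
  Alice: 0 − 2 = -2
  Carol: 2 − 0 = 2
Carol has the best Copeland score.

Carol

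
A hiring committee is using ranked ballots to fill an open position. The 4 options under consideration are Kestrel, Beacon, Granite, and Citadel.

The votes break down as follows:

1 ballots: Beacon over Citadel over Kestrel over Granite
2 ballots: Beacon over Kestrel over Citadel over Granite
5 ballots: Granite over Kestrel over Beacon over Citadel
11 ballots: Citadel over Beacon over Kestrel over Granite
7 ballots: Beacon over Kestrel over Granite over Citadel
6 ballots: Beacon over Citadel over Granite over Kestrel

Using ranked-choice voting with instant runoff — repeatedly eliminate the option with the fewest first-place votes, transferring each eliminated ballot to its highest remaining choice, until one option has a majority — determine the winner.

Round 1: Beacon 16, Citadel 11, Granite 5, Kestrel 0. Kestrel has the fewest and is eliminated.
Round 2: Beacon 16, Citadel 11, Granite 5. Granite has the fewest and is eliminated.
Round 3: Beacon 21, Citadel 11. Beacon has a majority.

Beacon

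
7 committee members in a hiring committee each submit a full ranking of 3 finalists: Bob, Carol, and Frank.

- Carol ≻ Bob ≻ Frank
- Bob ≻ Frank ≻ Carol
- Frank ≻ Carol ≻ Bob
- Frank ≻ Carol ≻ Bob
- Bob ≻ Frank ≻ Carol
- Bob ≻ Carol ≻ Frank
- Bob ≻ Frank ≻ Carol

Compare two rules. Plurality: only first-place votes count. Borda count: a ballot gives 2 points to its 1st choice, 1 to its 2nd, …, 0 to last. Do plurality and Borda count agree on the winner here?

Plurality first-place counts: Bob 4, Carol 1, Frank 2 → Bob.
Borda totals: Bob 9, Carol 5, Frank 7 → Bob.
The two rules agree on Bob.

Yes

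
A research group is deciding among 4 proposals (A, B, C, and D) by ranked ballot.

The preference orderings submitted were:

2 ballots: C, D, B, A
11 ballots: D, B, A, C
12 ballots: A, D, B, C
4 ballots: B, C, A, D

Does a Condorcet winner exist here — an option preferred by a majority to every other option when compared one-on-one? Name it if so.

There is no Condorcet winner

Head-to-head results (29 voters total):
A vs B: B wins 17–12.
A vs C: A wins 23–6.
A vs D: A wins 16–13.
B vs C: B wins 27–2.
B vs D: D wins 25–4.
C vs D: D wins 23–6.
No candidate beats all others: A beats D beats B beats A, a majority cycle.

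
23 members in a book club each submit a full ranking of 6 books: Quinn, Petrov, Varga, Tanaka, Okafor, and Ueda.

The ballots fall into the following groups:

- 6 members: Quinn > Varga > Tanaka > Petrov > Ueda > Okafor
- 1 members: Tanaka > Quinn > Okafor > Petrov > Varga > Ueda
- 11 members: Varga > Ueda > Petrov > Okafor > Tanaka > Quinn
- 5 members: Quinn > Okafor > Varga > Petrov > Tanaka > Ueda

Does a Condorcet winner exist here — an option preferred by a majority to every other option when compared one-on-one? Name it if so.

There is no Condorcet winner

Head-to-head results (23 voters total):
Quinn vs Petrov: Quinn wins 12–11.
Quinn vs Varga: Quinn wins 12–11.
Quinn vs Tanaka: Tanaka wins 12–11.
Quinn vs Okafor: Quinn wins 12–11.
Quinn vs Ueda: Quinn wins 12–11.
Petrov vs Varga: Varga wins 22–1.
Petrov vs Tanaka: Petrov wins 16–7.
Petrov vs Okafor: Petrov wins 17–6.
Petrov vs Ueda: Petrov wins 12–11.
Varga vs Tanaka: Varga wins 22–1.
Varga vs Okafor: Varga wins 17–6.
Varga vs Ueda: Varga wins 23–0.
Tanaka vs Okafor: Okafor wins 16–7.
Tanaka vs Ueda: Tanaka wins 12–11.
Okafor vs Ueda: Ueda wins 17–6.
No candidate beats all others: Quinn beats Petrov beats Tanaka beats Quinn, a majority cycle.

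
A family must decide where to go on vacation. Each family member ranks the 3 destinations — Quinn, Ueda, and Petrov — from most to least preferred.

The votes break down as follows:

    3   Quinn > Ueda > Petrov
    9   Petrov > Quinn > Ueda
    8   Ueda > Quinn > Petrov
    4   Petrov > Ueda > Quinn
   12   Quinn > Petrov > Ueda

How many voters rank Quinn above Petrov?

23

Ballots ranking Quinn above Petrov: 3+8+12 = 23.
Ballots ranking Petrov above Quinn: 9+4 = 13.
So 23 of 36 voters prefer Quinn to Petrov.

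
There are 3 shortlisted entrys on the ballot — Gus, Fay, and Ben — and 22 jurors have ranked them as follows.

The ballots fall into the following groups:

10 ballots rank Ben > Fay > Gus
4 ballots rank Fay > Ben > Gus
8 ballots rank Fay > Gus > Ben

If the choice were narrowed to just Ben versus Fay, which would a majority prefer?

Ballots ranking Ben above Fay: 10.
Ballots ranking Fay above Ben: 4+8 = 12.
Fay wins the head-to-head, 12–10.

Fay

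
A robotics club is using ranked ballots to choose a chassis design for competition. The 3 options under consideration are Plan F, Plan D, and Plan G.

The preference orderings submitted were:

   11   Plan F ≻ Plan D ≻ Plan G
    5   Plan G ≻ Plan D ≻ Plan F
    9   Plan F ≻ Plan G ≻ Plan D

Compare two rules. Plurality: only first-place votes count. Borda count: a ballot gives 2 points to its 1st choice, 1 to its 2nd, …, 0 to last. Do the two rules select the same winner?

Plurality first-place counts: Plan F 20, Plan D 0, Plan G 5 → Plan F.
Borda totals: Plan F 40, Plan D 16, Plan G 19 → Plan F.
The two rules agree on Plan F.

Yes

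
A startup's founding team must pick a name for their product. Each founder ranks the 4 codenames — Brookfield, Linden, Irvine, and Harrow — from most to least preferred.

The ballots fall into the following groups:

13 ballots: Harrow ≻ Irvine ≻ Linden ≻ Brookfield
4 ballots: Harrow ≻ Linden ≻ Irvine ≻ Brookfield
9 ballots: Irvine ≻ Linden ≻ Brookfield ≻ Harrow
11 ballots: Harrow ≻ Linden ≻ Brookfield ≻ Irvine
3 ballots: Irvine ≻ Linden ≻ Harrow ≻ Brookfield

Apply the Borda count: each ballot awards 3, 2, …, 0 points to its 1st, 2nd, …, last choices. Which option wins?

Borda scores:
  Brookfield: 13·0 + 4·0 + 9·1 + 11·1 + 3·0 = 20
  Linden: 13·1 + 4·2 + 9·2 + 11·2 + 3·2 = 67
  Irvine: 13·2 + 4·1 + 9·3 + 11·0 + 3·3 = 66
  Harrow: 13·3 + 4·3 + 9·0 + 11·3 + 3·1 = 87
Harrow has the highest total.

Harrow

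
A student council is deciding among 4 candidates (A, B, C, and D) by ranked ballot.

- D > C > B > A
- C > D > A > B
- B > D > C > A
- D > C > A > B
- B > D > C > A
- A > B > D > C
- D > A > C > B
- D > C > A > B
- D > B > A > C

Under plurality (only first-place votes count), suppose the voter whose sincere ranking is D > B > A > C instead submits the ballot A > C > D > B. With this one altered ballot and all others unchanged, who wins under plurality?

D

First-place totals with the altered ballot: A 2, B 2, C 1, D 4.
The winner is unchanged: still D.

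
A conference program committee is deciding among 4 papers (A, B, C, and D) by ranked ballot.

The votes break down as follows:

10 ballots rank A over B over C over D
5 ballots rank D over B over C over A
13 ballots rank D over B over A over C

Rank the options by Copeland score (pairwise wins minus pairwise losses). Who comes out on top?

D

Pairwise results:
  A vs B: B wins 18–10.
  A vs C: A wins 23–5.
  A vs D: D wins 18–10.
  B vs C: B wins 28–0.
  B vs D: D wins 18–10.
  C vs D: D wins 18–10.
Copeland scores (wins − losses):
  A: 1 − 2 = -1
  B: 2 − 1 = 1
  C: 0 − 3 = -3
  D: 3 − 0 = 3
D has the best Copeland score.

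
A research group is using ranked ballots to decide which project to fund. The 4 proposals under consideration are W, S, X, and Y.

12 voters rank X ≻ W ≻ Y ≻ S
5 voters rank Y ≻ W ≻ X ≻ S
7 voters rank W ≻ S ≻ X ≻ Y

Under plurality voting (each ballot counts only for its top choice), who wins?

X

First-place vote totals:
  W: 7
  S: 0
  X: 12
  Y: 5
X has the most first-place votes.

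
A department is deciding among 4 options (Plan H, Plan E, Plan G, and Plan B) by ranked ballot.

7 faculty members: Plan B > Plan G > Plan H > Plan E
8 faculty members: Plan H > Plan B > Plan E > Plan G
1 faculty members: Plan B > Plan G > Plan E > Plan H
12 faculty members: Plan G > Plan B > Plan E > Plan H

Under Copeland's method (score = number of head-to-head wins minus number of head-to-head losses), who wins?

Plan B

Pairwise results:
  Plan H vs Plan E: Plan H wins 15–13.
  Plan H vs Plan G: Plan G wins 20–8.
  Plan H vs Plan B: Plan B wins 20–8.
  Plan E vs Plan G: Plan G wins 20–8.
  Plan E vs Plan B: Plan B wins 28–0.
  Plan G vs Plan B: Plan B wins 16–12.
Copeland scores (wins − losses):
  Plan H: 1 − 2 = -1
  Plan E: 0 − 3 = -3
  Plan G: 2 − 1 = 1
  Plan B: 3 − 0 = 3
Plan B has the best Copeland score.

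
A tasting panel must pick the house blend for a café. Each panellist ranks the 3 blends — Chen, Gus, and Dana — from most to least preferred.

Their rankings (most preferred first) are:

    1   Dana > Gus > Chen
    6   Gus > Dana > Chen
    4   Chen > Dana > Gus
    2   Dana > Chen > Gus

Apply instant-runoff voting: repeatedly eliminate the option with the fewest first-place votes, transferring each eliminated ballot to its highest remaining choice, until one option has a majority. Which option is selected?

Gus

Round 1: Gus 6, Chen 4, Dana 3. Dana has the fewest and is eliminated.
Round 2: Gus 7, Chen 6. Gus has a majority.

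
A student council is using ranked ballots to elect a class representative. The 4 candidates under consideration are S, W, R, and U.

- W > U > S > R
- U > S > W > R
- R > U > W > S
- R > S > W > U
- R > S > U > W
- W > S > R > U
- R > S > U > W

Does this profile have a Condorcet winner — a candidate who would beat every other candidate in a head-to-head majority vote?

Head-to-head results (7 voters total):
S vs W: S wins 4–3.
S vs R: R wins 4–3.
S vs U: S wins 4–3.
W vs R: R wins 4–3.
W vs U: U wins 4–3.
R vs U: R wins 5–2.
R beats each rival — S (4–3), W (4–3), U (5–2) — so R is the Condorcet winner.

Yes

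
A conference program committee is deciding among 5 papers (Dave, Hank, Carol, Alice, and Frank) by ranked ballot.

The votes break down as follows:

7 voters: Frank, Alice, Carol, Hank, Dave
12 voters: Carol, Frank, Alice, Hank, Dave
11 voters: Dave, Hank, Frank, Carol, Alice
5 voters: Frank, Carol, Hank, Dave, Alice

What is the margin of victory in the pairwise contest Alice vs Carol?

Ballots ranking Alice above Carol: 7.
Ballots ranking Carol above Alice: 12+11+5 = 28.
Carol wins 28–7, a margin of 21.

21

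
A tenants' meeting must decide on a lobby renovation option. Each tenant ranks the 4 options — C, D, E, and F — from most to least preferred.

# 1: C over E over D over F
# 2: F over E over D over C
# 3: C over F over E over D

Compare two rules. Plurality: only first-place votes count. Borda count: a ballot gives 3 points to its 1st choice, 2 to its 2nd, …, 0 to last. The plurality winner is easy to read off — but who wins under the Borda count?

C

Plurality first-place counts: C 2, D 0, E 0, F 1 → C.
Borda totals: C 6, D 2, E 5, F 5 → C.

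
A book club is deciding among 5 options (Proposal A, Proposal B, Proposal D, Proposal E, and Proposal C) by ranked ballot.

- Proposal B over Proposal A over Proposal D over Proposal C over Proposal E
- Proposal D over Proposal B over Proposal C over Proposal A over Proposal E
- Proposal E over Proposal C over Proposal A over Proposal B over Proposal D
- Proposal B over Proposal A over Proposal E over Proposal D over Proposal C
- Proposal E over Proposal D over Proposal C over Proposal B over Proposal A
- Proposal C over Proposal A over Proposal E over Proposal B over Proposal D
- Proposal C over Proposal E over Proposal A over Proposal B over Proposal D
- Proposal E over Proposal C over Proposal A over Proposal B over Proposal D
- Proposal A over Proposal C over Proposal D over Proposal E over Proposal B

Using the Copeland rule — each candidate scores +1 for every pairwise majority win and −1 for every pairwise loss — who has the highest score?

Pairwise results:
  Proposal A vs Proposal B: Proposal A wins 5–4.
  Proposal A vs Proposal D: Proposal A wins 7–2.
  Proposal A vs Proposal E: Proposal A wins 5–4.
  Proposal A vs Proposal C: Proposal C wins 6–3.
  Proposal B vs Proposal D: Proposal B wins 6–3.
  Proposal B vs Proposal E: Proposal E wins 6–3.
  Proposal B vs Proposal C: Proposal C wins 6–3.
  Proposal D vs Proposal E: Proposal E wins 6–3.
  Proposal D vs Proposal C: Proposal C wins 5–4.
  Proposal E vs Proposal C: Proposal C wins 5–4.
Copeland scores (wins − losses):
  Proposal A: 3 − 1 = 2
  Proposal B: 1 − 3 = -2
  Proposal D: 0 − 4 = -4
  Proposal E: 2 − 2 = 0
  Proposal C: 4 − 0 = 4
Proposal C has the best Copeland score.

Proposal C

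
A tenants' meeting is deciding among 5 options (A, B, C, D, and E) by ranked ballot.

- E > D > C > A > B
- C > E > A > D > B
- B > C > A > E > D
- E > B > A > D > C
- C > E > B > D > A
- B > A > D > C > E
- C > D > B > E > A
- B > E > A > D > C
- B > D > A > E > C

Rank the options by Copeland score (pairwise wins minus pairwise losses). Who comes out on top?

Pairwise results:
  A vs B: B wins 7–2.
  A vs C: C wins 5–4.
  A vs D: A wins 5–4.
  A vs E: E wins 6–3.
  B vs C: B wins 5–4.
  B vs D: B wins 6–3.
  B vs E: B wins 5–4.
  C vs D: D wins 5–4.
  C vs E: C wins 5–4.
  D vs E: E wins 6–3.
Copeland scores (wins − losses):
  A: 1 − 3 = -2
  B: 4 − 0 = 4
  C: 2 − 2 = 0
  D: 1 − 3 = -2
  E: 2 − 2 = 0
B has the best Copeland score.

B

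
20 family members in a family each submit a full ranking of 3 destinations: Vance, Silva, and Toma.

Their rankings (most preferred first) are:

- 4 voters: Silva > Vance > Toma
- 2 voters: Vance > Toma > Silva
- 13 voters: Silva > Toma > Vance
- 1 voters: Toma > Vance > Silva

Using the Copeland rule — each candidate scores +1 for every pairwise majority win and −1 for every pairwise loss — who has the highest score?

Pairwise results:
  Vance vs Silva: Silva wins 17–3.
  Vance vs Toma: Toma wins 14–6.
  Silva vs Toma: Silva wins 17–3.
Copeland scores (wins − losses):
  Vance: 0 − 2 = -2
  Silva: 2 − 0 = 2
  Toma: 1 − 1 = 0
Silva has the best Copeland score.

Silva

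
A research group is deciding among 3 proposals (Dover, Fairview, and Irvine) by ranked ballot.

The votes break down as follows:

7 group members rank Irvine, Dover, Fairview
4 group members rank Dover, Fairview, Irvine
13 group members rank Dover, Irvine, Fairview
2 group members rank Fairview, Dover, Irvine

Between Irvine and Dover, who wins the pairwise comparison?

Ballots ranking Irvine above Dover: 7.
Ballots ranking Dover above Irvine: 4+13+2 = 19.
Dover wins the head-to-head, 19–7.

Dover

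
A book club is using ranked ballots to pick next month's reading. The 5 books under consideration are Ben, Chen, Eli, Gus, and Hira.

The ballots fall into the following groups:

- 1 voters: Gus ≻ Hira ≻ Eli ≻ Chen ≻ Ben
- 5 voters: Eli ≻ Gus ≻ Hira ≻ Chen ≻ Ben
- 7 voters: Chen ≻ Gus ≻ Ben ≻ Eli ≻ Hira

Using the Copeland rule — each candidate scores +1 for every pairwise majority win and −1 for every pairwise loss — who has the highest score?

Pairwise results:
  Ben vs Chen: Chen wins 13–0.
  Ben vs Eli: Ben wins 7–6.
  Ben vs Gus: Gus wins 13–0.
  Ben vs Hira: Ben wins 7–6.
  Chen vs Eli: Chen wins 7–6.
  Chen vs Gus: Chen wins 7–6.
  Chen vs Hira: Chen wins 7–6.
  Eli vs Gus: Gus wins 8–5.
  Eli vs Hira: Eli wins 12–1.
  Gus vs Hira: Gus wins 13–0.
Copeland scores (wins − losses):
  Ben: 2 − 2 = 0
  Chen: 4 − 0 = 4
  Eli: 1 − 3 = -2
  Gus: 3 − 1 = 2
  Hira: 0 − 4 = -4
Chen has the best Copeland score.

Chen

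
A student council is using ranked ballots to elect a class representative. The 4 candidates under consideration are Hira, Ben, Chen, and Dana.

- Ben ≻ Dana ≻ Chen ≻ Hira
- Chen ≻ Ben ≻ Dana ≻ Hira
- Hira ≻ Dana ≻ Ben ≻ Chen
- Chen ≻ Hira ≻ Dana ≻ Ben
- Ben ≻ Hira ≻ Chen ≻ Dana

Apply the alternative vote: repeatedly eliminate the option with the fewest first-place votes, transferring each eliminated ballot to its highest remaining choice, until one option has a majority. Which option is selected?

Round 1: Ben 2, Chen 2, Hira 1, Dana 0. Dana has the fewest and is eliminated.
Round 2: Ben 2, Chen 2, Hira 1. Hira has the fewest and is eliminated.
Round 3: Ben 3, Chen 2. Ben has a majority.

Ben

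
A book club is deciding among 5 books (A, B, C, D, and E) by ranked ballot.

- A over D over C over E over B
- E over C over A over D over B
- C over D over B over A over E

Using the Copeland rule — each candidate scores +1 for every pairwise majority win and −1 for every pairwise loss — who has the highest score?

C

Pairwise results:
  A vs B: A wins 2–1.
  A vs C: C wins 2–1.
  A vs D: A wins 2–1.
  A vs E: A wins 2–1.
  B vs C: C wins 3–0.
  B vs D: D wins 3–0.
  B vs E: E wins 2–1.
  C vs D: C wins 2–1.
  C vs E: C wins 2–1.
  D vs E: D wins 2–1.
Copeland scores (wins − losses):
  A: 3 − 1 = 2
  B: 0 − 4 = -4
  C: 4 − 0 = 4
  D: 2 − 2 = 0
  E: 1 − 3 = -2
C has the best Copeland score.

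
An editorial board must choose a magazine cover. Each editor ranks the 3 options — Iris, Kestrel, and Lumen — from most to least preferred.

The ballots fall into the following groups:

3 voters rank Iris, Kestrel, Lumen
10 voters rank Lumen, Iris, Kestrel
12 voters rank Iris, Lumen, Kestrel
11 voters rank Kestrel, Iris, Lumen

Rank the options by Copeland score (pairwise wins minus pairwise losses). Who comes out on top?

Iris

Pairwise results:
  Iris vs Kestrel: Iris wins 25–11.
  Iris vs Lumen: Iris wins 26–10.
  Kestrel vs Lumen: Lumen wins 22–14.
Copeland scores (wins − losses):
  Iris: 2 − 0 = 2
  Kestrel: 0 − 2 = -2
  Lumen: 1 − 1 = 0
Iris has the best Copeland score.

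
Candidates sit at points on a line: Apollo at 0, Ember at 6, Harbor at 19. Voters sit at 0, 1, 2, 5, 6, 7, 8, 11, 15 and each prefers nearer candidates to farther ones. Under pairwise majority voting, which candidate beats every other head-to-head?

With single-peaked preferences on a line, the Condorcet winner is the candidate closest to the median voter.
The median voter (position 6) is closest to Ember at 6.
Check: Ember vs Harbor — voters closer to Ember: 8 of 9.

Ember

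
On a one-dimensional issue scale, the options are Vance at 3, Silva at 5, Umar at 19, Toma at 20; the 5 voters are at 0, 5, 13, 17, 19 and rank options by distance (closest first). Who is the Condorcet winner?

With single-peaked preferences on a line, the Condorcet winner is the candidate closest to the median voter.
The median voter (position 13) is closest to Umar at 19.
Check: Umar vs Toma — voters closer to Umar: 5 of 5.

Umar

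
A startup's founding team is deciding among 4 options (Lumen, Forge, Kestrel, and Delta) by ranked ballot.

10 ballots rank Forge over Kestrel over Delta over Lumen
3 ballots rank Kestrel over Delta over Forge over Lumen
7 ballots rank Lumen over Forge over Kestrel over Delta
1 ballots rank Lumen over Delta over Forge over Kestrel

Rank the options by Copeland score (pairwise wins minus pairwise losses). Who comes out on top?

Forge

Pairwise results:
  Lumen vs Forge: Forge wins 13–8.
  Lumen vs Kestrel: Kestrel wins 13–8.
  Lumen vs Delta: Delta wins 13–8.
  Forge vs Kestrel: Forge wins 18–3.
  Forge vs Delta: Forge wins 17–4.
  Kestrel vs Delta: Kestrel wins 20–1.
Copeland scores (wins − losses):
  Lumen: 0 − 3 = -3
  Forge: 3 − 0 = 3
  Kestrel: 2 − 1 = 1
  Delta: 1 − 2 = -1
Forge has the best Copeland score.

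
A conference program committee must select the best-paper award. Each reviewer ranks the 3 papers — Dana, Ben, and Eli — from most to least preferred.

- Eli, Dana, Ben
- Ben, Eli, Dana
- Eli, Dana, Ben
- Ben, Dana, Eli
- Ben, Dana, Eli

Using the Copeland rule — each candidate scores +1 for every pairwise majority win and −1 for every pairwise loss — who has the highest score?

Pairwise results:
  Dana vs Ben: Ben wins 3–2.
  Dana vs Eli: Eli wins 3–2.
  Ben vs Eli: Ben wins 3–2.
Copeland scores (wins − losses):
  Dana: 0 − 2 = -2
  Ben: 2 − 0 = 2
  Eli: 1 − 1 = 0
Ben has the best Copeland score.

Ben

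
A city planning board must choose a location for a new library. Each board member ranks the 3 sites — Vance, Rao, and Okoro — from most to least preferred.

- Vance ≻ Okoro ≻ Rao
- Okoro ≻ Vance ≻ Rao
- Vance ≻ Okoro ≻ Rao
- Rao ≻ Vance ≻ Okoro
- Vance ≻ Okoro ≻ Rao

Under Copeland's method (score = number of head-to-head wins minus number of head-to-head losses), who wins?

Pairwise results:
  Vance vs Rao: Vance wins 4–1.
  Vance vs Okoro: Vance wins 4–1.
  Rao vs Okoro: Okoro wins 4–1.
Copeland scores (wins − losses):
  Vance: 2 − 0 = 2
  Rao: 0 − 2 = -2
  Okoro: 1 − 1 = 0
Vance has the best Copeland score.

Vance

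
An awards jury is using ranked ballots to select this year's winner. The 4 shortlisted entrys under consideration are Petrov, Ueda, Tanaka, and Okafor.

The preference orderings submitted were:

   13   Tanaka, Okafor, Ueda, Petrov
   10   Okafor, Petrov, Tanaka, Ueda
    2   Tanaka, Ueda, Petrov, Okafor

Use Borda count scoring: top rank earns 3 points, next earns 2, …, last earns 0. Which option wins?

Okafor

Borda scores:
  Petrov: 13·0 + 10·2 + 2·1 = 22
  Ueda: 13·1 + 10·0 + 2·2 = 17
  Tanaka: 13·3 + 10·1 + 2·3 = 55
  Okafor: 13·2 + 10·3 + 2·0 = 56
Okafor has the highest total.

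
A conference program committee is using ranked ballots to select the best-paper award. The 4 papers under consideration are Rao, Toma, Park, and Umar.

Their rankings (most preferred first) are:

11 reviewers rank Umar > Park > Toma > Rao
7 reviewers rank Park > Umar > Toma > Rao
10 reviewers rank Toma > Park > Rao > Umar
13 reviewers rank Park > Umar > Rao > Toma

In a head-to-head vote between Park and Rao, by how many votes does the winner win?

Ballots ranking Park above Rao: 11+7+10+13 = 41.
Ballots ranking Rao above Park: 0.
Park wins 41–0, a margin of 41.

41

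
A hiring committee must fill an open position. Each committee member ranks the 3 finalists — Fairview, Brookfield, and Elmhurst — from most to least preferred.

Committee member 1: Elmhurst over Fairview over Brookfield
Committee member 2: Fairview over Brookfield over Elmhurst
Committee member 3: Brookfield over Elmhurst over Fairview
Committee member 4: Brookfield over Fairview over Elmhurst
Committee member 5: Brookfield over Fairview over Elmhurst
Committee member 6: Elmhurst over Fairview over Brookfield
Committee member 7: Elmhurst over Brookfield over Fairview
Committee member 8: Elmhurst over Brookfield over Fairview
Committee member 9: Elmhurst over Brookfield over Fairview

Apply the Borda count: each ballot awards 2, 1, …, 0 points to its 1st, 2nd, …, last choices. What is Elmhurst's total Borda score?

Borda scores:
  Fairview: 1 + 2 + 0 + 1 + 1 + 1 + 0 + 0 + 0 = 6
  Brookfield: 0 + 1 + 2 + 2 + 2 + 0 + 1 + 1 + 1 = 10
  Elmhurst: 2 + 0 + 1 + 0 + 0 + 2 + 2 + 2 + 2 = 11

11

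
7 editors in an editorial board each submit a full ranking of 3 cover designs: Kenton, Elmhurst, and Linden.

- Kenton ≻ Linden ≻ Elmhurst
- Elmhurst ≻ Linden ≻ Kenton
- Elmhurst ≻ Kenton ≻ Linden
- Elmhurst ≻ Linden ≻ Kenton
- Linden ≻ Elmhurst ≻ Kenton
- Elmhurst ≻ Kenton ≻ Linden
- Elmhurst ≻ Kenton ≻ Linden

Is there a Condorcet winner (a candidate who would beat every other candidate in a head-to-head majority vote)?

Head-to-head results (7 voters total):
Kenton vs Elmhurst: Elmhurst wins 6–1.
Kenton vs Linden: Kenton wins 4–3.
Elmhurst vs Linden: Elmhurst wins 5–2.
Elmhurst beats each rival — Kenton (6–1), Linden (5–2) — so Elmhurst is the Condorcet winner.

Yes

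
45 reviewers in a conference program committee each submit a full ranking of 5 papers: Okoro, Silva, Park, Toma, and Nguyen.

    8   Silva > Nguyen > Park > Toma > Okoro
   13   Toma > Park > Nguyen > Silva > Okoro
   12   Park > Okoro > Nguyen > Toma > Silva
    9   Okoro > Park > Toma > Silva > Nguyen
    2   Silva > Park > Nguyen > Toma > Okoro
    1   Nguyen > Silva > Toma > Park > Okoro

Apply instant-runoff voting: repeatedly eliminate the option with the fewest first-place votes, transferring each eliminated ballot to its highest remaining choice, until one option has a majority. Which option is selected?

Park

Round 1: Toma 13, Park 12, Silva 10, Okoro 9, Nguyen 1. Nguyen has the fewest and is eliminated.
Round 2: Toma 13, Park 12, Silva 11, Okoro 9. Okoro has the fewest and is eliminated.
Round 3: Park 21, Toma 13, Silva 11. Silva has the fewest and is eliminated.
Round 4: Park 31, Toma 14. Park has a majority.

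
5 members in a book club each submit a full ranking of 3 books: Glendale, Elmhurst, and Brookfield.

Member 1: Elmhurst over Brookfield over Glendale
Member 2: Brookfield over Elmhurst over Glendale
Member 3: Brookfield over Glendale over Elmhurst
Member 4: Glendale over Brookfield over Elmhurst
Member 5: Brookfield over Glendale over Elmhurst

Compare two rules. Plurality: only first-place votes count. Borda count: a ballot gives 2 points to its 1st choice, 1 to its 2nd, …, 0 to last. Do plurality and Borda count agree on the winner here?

Plurality first-place counts: Glendale 1, Elmhurst 1, Brookfield 3 → Brookfield.
Borda totals: Glendale 4, Elmhurst 3, Brookfield 8 → Brookfield.
The two rules agree on Brookfield.

Yes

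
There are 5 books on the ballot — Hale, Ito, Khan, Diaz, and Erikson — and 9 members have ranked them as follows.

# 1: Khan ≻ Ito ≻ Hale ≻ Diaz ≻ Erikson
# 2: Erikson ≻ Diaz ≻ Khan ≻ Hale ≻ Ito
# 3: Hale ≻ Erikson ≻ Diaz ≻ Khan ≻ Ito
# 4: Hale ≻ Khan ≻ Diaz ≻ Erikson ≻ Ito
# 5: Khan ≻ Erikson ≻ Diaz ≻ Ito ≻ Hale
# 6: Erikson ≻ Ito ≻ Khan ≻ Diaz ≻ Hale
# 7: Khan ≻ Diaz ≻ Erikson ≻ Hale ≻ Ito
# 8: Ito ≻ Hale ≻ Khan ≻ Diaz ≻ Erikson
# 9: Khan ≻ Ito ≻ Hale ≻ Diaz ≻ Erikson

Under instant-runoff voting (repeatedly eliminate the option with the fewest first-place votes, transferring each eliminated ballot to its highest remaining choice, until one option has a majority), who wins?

Round 1: Khan 4, Hale 2, Erikson 2, Ito 1, Diaz 0. Diaz has the fewest and is eliminated.
Round 2: Khan 4, Hale 2, Erikson 2, Ito 1. Ito has the fewest and is eliminated.
Round 3: Khan 4, Hale 3, Erikson 2. Erikson has the fewest and is eliminated.
Round 4: Khan 6, Hale 3. Khan has a majority.

Khan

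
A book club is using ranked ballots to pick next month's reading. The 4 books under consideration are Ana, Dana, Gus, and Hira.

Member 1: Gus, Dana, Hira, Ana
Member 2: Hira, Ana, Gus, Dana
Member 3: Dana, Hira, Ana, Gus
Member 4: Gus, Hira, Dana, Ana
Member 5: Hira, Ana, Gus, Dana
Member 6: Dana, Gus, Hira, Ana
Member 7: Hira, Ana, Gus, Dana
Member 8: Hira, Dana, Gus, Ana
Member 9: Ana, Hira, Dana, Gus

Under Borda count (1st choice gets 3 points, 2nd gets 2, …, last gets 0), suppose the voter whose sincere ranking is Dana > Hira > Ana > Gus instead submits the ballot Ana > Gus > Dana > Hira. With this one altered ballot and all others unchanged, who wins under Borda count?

Hira

Borda totals with the altered ballot: Ana 12, Dana 10, Gus 14, Hira 18.
The winner is unchanged: still Hira.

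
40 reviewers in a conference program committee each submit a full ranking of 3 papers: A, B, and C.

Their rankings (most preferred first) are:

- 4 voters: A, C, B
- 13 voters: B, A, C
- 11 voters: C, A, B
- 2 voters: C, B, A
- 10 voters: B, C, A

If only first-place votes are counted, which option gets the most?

B

First-place vote totals:
  A: 4
  B: 23
  C: 13
B has the most first-place votes.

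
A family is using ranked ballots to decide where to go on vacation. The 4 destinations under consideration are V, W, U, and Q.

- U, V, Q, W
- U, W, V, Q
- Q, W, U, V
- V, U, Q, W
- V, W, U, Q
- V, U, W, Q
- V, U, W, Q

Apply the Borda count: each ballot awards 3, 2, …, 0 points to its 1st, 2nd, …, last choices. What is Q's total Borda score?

Borda scores:
  V: 2 + 1 + 0 + 3 + 3 + 3 + 3 = 15
  W: 0 + 2 + 2 + 0 + 2 + 1 + 1 = 8
  U: 3 + 3 + 1 + 2 + 1 + 2 + 2 = 14
  Q: 1 + 0 + 3 + 1 + 0 + 0 + 0 = 5

5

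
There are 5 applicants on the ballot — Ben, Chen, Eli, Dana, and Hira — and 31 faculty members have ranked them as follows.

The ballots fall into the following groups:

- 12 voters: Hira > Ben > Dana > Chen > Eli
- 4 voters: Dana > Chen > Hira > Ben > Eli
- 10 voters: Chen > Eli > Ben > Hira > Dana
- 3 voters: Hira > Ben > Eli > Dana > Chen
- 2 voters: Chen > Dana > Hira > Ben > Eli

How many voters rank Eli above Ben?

10

Ballots ranking Eli above Ben: 10.
Ballots ranking Ben above Eli: 12+4+3+2 = 21.
So 10 of 31 voters prefer Eli to Ben.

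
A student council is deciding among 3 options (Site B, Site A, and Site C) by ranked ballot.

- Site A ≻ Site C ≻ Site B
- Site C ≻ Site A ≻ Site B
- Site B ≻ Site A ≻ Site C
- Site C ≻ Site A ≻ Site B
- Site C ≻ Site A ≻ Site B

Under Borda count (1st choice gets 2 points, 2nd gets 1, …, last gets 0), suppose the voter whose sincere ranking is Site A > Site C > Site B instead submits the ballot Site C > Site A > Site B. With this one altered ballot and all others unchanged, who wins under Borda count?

Site C

Borda totals with the altered ballot: Site B 2, Site A 5, Site C 8.
The winner is unchanged: still Site C.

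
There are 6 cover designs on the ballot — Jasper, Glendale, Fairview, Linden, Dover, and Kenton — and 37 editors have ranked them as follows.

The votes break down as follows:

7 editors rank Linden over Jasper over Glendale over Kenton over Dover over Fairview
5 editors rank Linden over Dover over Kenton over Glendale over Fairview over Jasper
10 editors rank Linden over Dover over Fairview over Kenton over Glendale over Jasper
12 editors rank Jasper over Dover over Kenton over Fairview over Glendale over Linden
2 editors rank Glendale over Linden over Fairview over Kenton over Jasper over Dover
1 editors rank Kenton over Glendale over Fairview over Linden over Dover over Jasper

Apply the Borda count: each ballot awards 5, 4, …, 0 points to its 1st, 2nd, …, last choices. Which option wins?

Linden

Borda scores:
  Jasper: 7·4 + 5·0 + 10·0 + 12·5 + 2·1 + 0 = 90
  Glendale: 7·3 + 5·2 + 10·1 + 12·1 + 2·5 + 4 = 67
  Fairview: 7·0 + 5·1 + 10·3 + 12·2 + 2·3 + 3 = 68
  Linden: 7·5 + 5·5 + 10·5 + 12·0 + 2·4 + 2 = 120
  Dover: 7·1 + 5·4 + 10·4 + 12·4 + 2·0 + 1 = 116
  Kenton: 7·2 + 5·3 + 10·2 + 12·3 + 2·2 + 5 = 94
Linden has the highest total.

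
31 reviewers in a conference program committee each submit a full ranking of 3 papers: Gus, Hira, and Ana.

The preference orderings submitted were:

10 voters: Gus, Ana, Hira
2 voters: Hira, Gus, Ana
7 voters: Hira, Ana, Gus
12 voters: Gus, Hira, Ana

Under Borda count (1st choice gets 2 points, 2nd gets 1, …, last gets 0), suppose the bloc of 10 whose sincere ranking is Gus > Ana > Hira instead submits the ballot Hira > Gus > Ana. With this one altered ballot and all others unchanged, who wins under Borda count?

Hira

Borda totals with the altered ballot: Gus 36, Hira 50, Ana 7.
The switch changes the winner from Gus to Hira.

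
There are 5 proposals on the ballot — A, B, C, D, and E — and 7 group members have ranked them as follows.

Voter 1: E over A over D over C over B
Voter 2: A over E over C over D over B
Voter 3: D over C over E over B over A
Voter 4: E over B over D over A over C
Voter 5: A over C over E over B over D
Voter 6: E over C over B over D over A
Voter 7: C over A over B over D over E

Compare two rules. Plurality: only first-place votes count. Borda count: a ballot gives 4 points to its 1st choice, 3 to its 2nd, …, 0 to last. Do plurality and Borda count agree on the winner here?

Plurality first-place counts: A 2, B 0, C 1, D 1, E 3 → E.
Borda totals: A 15, B 9, C 16, D 11, E 19 → E.
The two rules agree on E.

Yes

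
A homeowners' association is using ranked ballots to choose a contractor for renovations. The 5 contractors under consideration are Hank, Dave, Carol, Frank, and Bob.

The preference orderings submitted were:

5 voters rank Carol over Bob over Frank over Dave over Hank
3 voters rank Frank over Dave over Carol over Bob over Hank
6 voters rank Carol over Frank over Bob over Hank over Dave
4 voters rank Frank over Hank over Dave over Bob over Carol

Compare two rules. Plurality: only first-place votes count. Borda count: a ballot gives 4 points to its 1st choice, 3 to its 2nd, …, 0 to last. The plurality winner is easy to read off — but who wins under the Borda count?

Frank

Plurality first-place counts: Hank 0, Dave 0, Carol 11, Frank 7, Bob 0 → Carol.
Borda totals: Hank 18, Dave 22, Carol 50, Frank 56, Bob 34 → Frank.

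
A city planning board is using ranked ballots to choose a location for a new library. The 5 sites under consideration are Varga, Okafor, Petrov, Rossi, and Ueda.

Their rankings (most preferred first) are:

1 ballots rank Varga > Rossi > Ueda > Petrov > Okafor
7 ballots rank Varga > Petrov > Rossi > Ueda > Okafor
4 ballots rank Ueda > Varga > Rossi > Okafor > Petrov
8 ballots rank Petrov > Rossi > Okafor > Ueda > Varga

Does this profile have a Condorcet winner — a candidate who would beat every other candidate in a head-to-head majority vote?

No

Head-to-head results (20 voters total):
Varga vs Okafor: Varga wins 12–8.
Varga vs Petrov: Varga wins 12–8.
Varga vs Rossi: Varga wins 12–8.
Varga vs Ueda: Ueda wins 12–8.
Okafor vs Petrov: Petrov wins 16–4.
Okafor vs Rossi: Rossi wins 20–0.
Okafor vs Ueda: Ueda wins 12–8.
Petrov vs Rossi: Petrov wins 15–5.
Petrov vs Ueda: Petrov wins 15–5.
Rossi vs Ueda: Rossi wins 16–4.
No candidate beats all others: Varga beats Petrov beats Ueda beats Varga, a majority cycle.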